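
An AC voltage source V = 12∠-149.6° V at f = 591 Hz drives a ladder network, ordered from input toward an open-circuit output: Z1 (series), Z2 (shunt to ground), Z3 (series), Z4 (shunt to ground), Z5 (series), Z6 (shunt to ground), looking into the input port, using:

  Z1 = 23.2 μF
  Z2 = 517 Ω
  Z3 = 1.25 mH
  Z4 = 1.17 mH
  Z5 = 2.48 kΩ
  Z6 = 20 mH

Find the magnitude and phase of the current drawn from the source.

Step 1 — Angular frequency: ω = 2π·f = 2π·591 = 3713 rad/s.
Step 2 — Component impedances:
  Z1: Z = 1/(jωC) = -j/(ω·C) = 0 - j11.61 Ω
  Z2: Z = R = 517 Ω
  Z3: Z = jωL = j·3713·0.00125 = 0 + j4.642 Ω
  Z4: Z = jωL = j·3713·0.00117 = 0 + j4.345 Ω
  Z5: Z = R = 2480 Ω
  Z6: Z = jωL = j·3713·0.02 = 0 + j74.27 Ω
Step 3 — Ladder network (open output): work backward from the far end, alternating series and parallel combinations. Z_in = 0.1637 - j2.625 Ω = 2.63∠-86.4° Ω.
Step 4 — Source phasor: V = 12∠-149.6° V = -10.35 - j6.072 V.
Step 5 — Ohm's law: I = V / Z_total = (-10.35 - j6.072) / (0.1637 - j2.625) = 2.06 - j4.072 A.
Step 6 — Convert to polar: |I| = 4.563 A, ∠I = -63.2°.

I = 4.563∠-63.2° A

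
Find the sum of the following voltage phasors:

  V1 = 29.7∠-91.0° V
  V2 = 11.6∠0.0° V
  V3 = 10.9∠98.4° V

Step 1 — Convert each phasor to rectangular form:
  V1 = 29.7·(cos(-91.0°) + j·sin(-91.0°)) = -0.5183 - j29.7 V
  V2 = 11.6·(cos(0.0°) + j·sin(0.0°)) = 11.6 V
  V3 = 10.9·(cos(98.4°) + j·sin(98.4°)) = -1.592 + j10.78 V
Step 2 — Sum components: V_total = 9.489 - j18.91 V.
Step 3 — Convert to polar: |V_total| = 21.16 V, ∠V_total = -63.4°.

V_total = 21.16∠-63.4° V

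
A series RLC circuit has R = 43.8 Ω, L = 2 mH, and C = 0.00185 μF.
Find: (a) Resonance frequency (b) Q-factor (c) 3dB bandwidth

Step 1 — Resonance condition Im(Z)=0 gives ω₀ = 1/√(LC).
Step 2 — ω₀ = 1/√(0.002·1.85e-09) = 5.199e+05 rad/s.
Step 3 — f₀ = ω₀/(2π) = 8.274e+04 Hz.
Step 4 — Series Q: Q = ω₀L/R = 5.199e+05·0.002/43.8 = 23.74.
Step 5 — 3dB bandwidth: Δω = ω₀/Q = 2.19e+04 rad/s; BW = Δω/(2π) = 3485 Hz.

(a) f₀ = 8.274e+04 Hz  (b) Q = 23.74  (c) BW = 3485 Hz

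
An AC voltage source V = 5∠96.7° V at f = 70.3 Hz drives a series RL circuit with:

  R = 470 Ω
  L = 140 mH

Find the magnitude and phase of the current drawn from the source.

Step 1 — Angular frequency: ω = 2π·f = 2π·70.3 = 441.7 rad/s.
Step 2 — Component impedances:
  R: Z = R = 470 Ω
  L: Z = jωL = j·441.7·0.14 = 0 + j61.84 Ω
Step 3 — Series combination: Z_total = R + L = 470 + j61.84 Ω = 474.1∠7.5° Ω.
Step 4 — Source phasor: V = 5∠96.7° V = -0.5834 + j4.966 V.
Step 5 — Ohm's law: I = V / Z_total = (-0.5834 + j4.966) / (470 + j61.84) = 0.0001464 + j0.01055 A.
Step 6 — Convert to polar: |I| = 0.01055 A, ∠I = 89.2°.

I = 0.01055∠89.2° A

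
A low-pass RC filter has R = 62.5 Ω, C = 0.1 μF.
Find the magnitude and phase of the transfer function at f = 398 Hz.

Step 1 — Angular frequency: ω = 2π·398 = 2501 rad/s.
Step 2 — Transfer function: H(jω) = 1/(1 + jωRC).
Step 3 — Denominator: 1 + jωRC = 1 + j·2501·62.5·1e-07 = 1 + j0.01563.
Step 4 — H = 0.9998 - j0.01563.
Step 5 — Magnitude: |H| = 0.9999 (-0.0 dB); phase: φ = -0.9°.

|H| = 0.9999 (-0.0 dB), φ = -0.9°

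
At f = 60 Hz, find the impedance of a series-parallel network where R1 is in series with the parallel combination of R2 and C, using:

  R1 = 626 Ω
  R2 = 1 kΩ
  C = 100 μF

Step 1 — Angular frequency: ω = 2π·f = 2π·60 = 377 rad/s.
Step 2 — Component impedances:
  R1: Z = R = 626 Ω
  R2: Z = R = 1000 Ω
  C: Z = 1/(jωC) = -j/(ω·C) = 0 - j26.53 Ω
Step 3 — Parallel branch: R2 || C = 1/(1/R2 + 1/C) = 0.7031 - j26.51 Ω.
Step 4 — Series with R1: Z_total = R1 + (R2 || C) = 626.7 - j26.51 Ω = 627.3∠-2.4° Ω.

Z = 626.7 - j26.51 Ω = 627.3∠-2.4° Ω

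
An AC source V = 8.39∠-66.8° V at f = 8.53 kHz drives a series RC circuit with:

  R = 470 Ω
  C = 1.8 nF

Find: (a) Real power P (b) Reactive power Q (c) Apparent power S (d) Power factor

Step 1 — Angular frequency: ω = 2π·f = 2π·8530 = 5.36e+04 rad/s.
Step 2 — Component impedances:
  R: Z = R = 470 Ω
  C: Z = 1/(jωC) = -j/(ω·C) = 0 - j1.037e+04 Ω
Step 3 — Series combination: Z_total = R + C = 470 - j1.037e+04 Ω = 1.038e+04∠-87.4° Ω.
Step 4 — Source phasor: V = 8.39∠-66.8° V = 3.305 - j7.712 V.
Step 5 — Current: I = V / Z = 0.0007568 + j0.0002845 A = 0.0008086∠20.6° A.
Step 6 — Complex power: S = V·I* = 0.0003073 - j0.006777 VA.
Step 7 — Real power: P = Re(S) = 0.0003073 W.
Step 8 — Reactive power: Q = Im(S) = -0.006777 VAR.
Step 9 — Apparent power: |S| = 0.006784 VA.
Step 10 — Power factor: PF = P/|S| = 0.0453 (leading).

(a) P = 0.0003073 W  (b) Q = -0.006777 VAR  (c) S = 0.006784 VA  (d) PF = 0.0453 (leading)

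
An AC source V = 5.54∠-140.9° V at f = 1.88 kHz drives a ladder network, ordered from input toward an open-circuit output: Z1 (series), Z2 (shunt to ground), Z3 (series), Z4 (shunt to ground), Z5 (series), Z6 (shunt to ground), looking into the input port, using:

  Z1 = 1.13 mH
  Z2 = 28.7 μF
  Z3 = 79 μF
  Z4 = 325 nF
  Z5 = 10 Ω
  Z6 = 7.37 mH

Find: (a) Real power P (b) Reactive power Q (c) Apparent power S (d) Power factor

Step 1 — Angular frequency: ω = 2π·f = 2π·1880 = 1.181e+04 rad/s.
Step 2 — Component impedances:
  Z1: Z = jωL = j·1.181e+04·0.00113 = 0 + j13.35 Ω
  Z2: Z = 1/(jωC) = -j/(ω·C) = 0 - j2.95 Ω
  Z3: Z = 1/(jωC) = -j/(ω·C) = 0 - j1.072 Ω
  Z4: Z = 1/(jωC) = -j/(ω·C) = 0 - j260.5 Ω
  Z5: Z = R = 10 Ω
  Z6: Z = jωL = j·1.181e+04·0.00737 = 0 + j87.06 Ω
Step 3 — Ladder network (open output): work backward from the far end, alternating series and parallel combinations. Z_in = 0.01205 + j10.33 Ω = 10.33∠89.9° Ω.
Step 4 — Source phasor: V = 5.54∠-140.9° V = -4.299 - j3.494 V.
Step 5 — Current: I = V / Z = -0.3387 + j0.4158 A = 0.5362∠129.2° A.
Step 6 — Complex power: S = V·I* = 0.003464 + j2.971 VA.
Step 7 — Real power: P = Re(S) = 0.003464 W.
Step 8 — Reactive power: Q = Im(S) = 2.971 VAR.
Step 9 — Apparent power: |S| = 2.971 VA.
Step 10 — Power factor: PF = P/|S| = 0.001166 (lagging).

(a) P = 0.003464 W  (b) Q = 2.971 VAR  (c) S = 2.971 VA  (d) PF = 0.001166 (lagging)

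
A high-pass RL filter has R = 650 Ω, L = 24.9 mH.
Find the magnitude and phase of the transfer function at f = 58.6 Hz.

Step 1 — Angular frequency: ω = 2π·58.6 = 368.2 rad/s.
Step 2 — Transfer function: H(jω) = jωL/(R + jωL).
Step 3 — Numerator jωL = j·9.168; denominator R + jωL = 650 + j9.168.
Step 4 — H = 0.0001989 + j0.0141.
Step 5 — Magnitude: |H| = 0.0141 (-37.0 dB); phase: φ = 89.2°.

|H| = 0.0141 (-37.0 dB), φ = 89.2°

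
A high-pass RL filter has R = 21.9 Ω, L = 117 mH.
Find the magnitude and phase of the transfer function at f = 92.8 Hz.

Step 1 — Angular frequency: ω = 2π·92.8 = 583.1 rad/s.
Step 2 — Transfer function: H(jω) = jωL/(R + jωL).
Step 3 — Numerator jωL = j·68.22; denominator R + jωL = 21.9 + j68.22.
Step 4 — H = 0.9066 + j0.291.
Step 5 — Magnitude: |H| = 0.9521 (-0.4 dB); phase: φ = 17.8°.

|H| = 0.9521 (-0.4 dB), φ = 17.8°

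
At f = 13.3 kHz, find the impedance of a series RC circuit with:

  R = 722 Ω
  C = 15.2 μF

Step 1 — Angular frequency: ω = 2π·f = 2π·1.33e+04 = 8.357e+04 rad/s.
Step 2 — Component impedances:
  R: Z = R = 722 Ω
  C: Z = 1/(jωC) = -j/(ω·C) = 0 - j0.7873 Ω
Step 3 — Series combination: Z_total = R + C = 722 - j0.7873 Ω = 722∠-0.1° Ω.

Z = 722 - j0.7873 Ω = 722∠-0.1° Ω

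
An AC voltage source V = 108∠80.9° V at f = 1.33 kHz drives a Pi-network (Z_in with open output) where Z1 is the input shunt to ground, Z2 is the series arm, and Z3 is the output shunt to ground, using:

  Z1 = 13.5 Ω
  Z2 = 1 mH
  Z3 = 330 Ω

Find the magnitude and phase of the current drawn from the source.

Step 1 — Angular frequency: ω = 2π·f = 2π·1330 = 8357 rad/s.
Step 2 — Component impedances:
  Z1: Z = R = 13.5 Ω
  Z2: Z = jωL = j·8357·0.001 = 0 + j8.357 Ω
  Z3: Z = R = 330 Ω
Step 3 — With open output, the series arm Z2 and the output shunt Z3 appear in series to ground: Z2 + Z3 = 330 + j8.357 Ω.
Step 4 — Parallel with input shunt Z1: Z_in = Z1 || (Z2 + Z3) = 12.97 + j0.0129 Ω = 12.97∠0.1° Ω.
Step 5 — Source phasor: V = 108∠80.9° V = 17.08 + j106.6 V.
Step 6 — Ohm's law: I = V / Z_total = (17.08 + j106.6) / (12.97 + j0.0129) = 1.325 + j8.221 A.
Step 7 — Convert to polar: |I| = 8.327 A, ∠I = 80.8°.

I = 8.327∠80.8° A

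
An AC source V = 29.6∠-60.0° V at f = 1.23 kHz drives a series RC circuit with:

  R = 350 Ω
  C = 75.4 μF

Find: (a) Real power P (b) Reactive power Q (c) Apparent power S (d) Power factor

Step 1 — Angular frequency: ω = 2π·f = 2π·1230 = 7728 rad/s.
Step 2 — Component impedances:
  R: Z = R = 350 Ω
  C: Z = 1/(jωC) = -j/(ω·C) = 0 - j1.716 Ω
Step 3 — Series combination: Z_total = R + C = 350 - j1.716 Ω = 350∠-0.3° Ω.
Step 4 — Source phasor: V = 29.6∠-60.0° V = 14.8 - j25.63 V.
Step 5 — Current: I = V / Z = 0.04264 - j0.07303 A = 0.08457∠-59.7° A.
Step 6 — Complex power: S = V·I* = 2.503 - j0.01227 VA.
Step 7 — Real power: P = Re(S) = 2.503 W.
Step 8 — Reactive power: Q = Im(S) = -0.01227 VAR.
Step 9 — Apparent power: |S| = 2.503 VA.
Step 10 — Power factor: PF = P/|S| = 1 (leading).

(a) P = 2.503 W  (b) Q = -0.01227 VAR  (c) S = 2.503 VA  (d) PF = 1 (leading)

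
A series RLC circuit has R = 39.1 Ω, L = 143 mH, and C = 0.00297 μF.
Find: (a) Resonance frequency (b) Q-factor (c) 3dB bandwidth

Step 1 — Resonance: ω₀ = 1/√(LC) = 1/√(0.143·2.97e-09) = 4.852e+04 rad/s.
Step 2 — f₀ = ω₀/(2π) = 7723 Hz.
Step 3 — Series Q: Q = ω₀L/R = 4.852e+04·0.143/39.1 = 177.5.
Step 4 — Bandwidth: Δω = ω₀/Q = 273.4 rad/s; BW = Δω/(2π) = 43.52 Hz.

(a) f₀ = 7723 Hz  (b) Q = 177.5  (c) BW = 43.52 Hz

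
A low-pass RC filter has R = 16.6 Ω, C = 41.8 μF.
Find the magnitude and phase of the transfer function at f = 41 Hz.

Step 1 — Angular frequency: ω = 2π·41 = 257.6 rad/s.
Step 2 — Transfer function: H(jω) = 1/(1 + jωRC).
Step 3 — Denominator: 1 + jωRC = 1 + j·257.6·16.6·4.18e-05 = 1 + j0.1788.
Step 4 — H = 0.969 - j0.1732.
Step 5 — Magnitude: |H| = 0.9844 (-0.1 dB); phase: φ = -10.1°.

|H| = 0.9844 (-0.1 dB), φ = -10.1°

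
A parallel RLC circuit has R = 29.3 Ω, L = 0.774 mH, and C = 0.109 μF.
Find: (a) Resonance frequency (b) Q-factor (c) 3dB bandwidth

Step 1 — Resonance: ω₀ = 1/√(LC) = 1/√(0.000774·1.09e-07) = 1.089e+05 rad/s.
Step 2 — f₀ = ω₀/(2π) = 1.733e+04 Hz.
Step 3 — Parallel Q: Q = R/(ω₀L) = 29.3/(1.089e+05·0.000774) = 0.3477.
Step 4 — Bandwidth: Δω = ω₀/Q = 3.131e+05 rad/s; BW = Δω/(2π) = 4.983e+04 Hz.

(a) f₀ = 1.733e+04 Hz  (b) Q = 0.3477  (c) BW = 4.983e+04 Hz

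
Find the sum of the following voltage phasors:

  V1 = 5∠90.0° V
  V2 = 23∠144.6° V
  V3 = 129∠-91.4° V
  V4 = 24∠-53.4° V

Step 1 — Convert each phasor to rectangular form:
  V1 = 5·(cos(90.0°) + j·sin(90.0°)) = 0 + j5 V
  V2 = 23·(cos(144.6°) + j·sin(144.6°)) = -18.75 + j13.32 V
  V3 = 129·(cos(-91.4°) + j·sin(-91.4°)) = -3.152 - j129 V
  V4 = 24·(cos(-53.4°) + j·sin(-53.4°)) = 14.31 - j19.27 V
Step 2 — Sum components: V_total = -7.59 - j129.9 V.
Step 3 — Convert to polar: |V_total| = 130.1 V, ∠V_total = -93.3°.

V_total = 130.1∠-93.3° V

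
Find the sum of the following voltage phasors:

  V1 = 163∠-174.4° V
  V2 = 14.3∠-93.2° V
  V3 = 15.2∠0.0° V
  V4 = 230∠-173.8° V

Step 1 — Convert each phasor to rectangular form:
  V1 = 163·(cos(-174.4°) + j·sin(-174.4°)) = -162.2 - j15.91 V
  V2 = 14.3·(cos(-93.2°) + j·sin(-93.2°)) = -0.7982 - j14.28 V
  V3 = 15.2·(cos(0.0°) + j·sin(0.0°)) = 15.2 V
  V4 = 230·(cos(-173.8°) + j·sin(-173.8°)) = -228.7 - j24.84 V
Step 2 — Sum components: V_total = -376.5 - j55.02 V.
Step 3 — Convert to polar: |V_total| = 380.5 V, ∠V_total = -171.7°.

V_total = 380.5∠-171.7° V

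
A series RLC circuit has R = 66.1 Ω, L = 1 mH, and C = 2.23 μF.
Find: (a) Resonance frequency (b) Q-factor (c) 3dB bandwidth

Step 1 — Resonance: ω₀ = 1/√(LC) = 1/√(0.001·2.23e-06) = 2.118e+04 rad/s.
Step 2 — f₀ = ω₀/(2π) = 3370 Hz.
Step 3 — Series Q: Q = ω₀L/R = 2.118e+04·0.001/66.1 = 0.3204.
Step 4 — Bandwidth: Δω = ω₀/Q = 6.61e+04 rad/s; BW = Δω/(2π) = 1.052e+04 Hz.

(a) f₀ = 3370 Hz  (b) Q = 0.3204  (c) BW = 1.052e+04 Hz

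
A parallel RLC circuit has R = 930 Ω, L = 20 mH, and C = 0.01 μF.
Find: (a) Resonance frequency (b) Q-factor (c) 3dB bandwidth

Step 1 — Resonance: ω₀ = 1/√(LC) = 1/√(0.02·1e-08) = 7.071e+04 rad/s.
Step 2 — f₀ = ω₀/(2π) = 1.125e+04 Hz.
Step 3 — Parallel Q: Q = R/(ω₀L) = 930/(7.071e+04·0.02) = 0.6576.
Step 4 — Bandwidth: Δω = ω₀/Q = 1.075e+05 rad/s; BW = Δω/(2π) = 1.711e+04 Hz.

(a) f₀ = 1.125e+04 Hz  (b) Q = 0.6576  (c) BW = 1.711e+04 Hz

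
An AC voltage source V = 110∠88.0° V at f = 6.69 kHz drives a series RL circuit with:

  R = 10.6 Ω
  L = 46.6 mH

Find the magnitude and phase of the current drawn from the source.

Step 1 — Angular frequency: ω = 2π·f = 2π·6690 = 4.203e+04 rad/s.
Step 2 — Component impedances:
  R: Z = R = 10.6 Ω
  L: Z = jωL = j·4.203e+04·0.0466 = 0 + j1959 Ω
Step 3 — Series combination: Z_total = R + L = 10.6 + j1959 Ω = 1959∠89.7° Ω.
Step 4 — Source phasor: V = 110∠88.0° V = 3.839 + j109.9 V.
Step 5 — Ohm's law: I = V / Z_total = (3.839 + j109.9) / (10.6 + j1959) = 0.05613 - j0.001656 A.
Step 6 — Convert to polar: |I| = 0.05616 A, ∠I = -1.7°.

I = 0.05616∠-1.7° A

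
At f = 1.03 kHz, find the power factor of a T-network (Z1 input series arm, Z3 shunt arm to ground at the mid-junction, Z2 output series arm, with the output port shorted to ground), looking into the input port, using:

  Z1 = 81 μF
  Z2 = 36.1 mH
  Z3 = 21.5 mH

Step 1 — Angular frequency: ω = 2π·f = 2π·1030 = 6472 rad/s.
Step 2 — Component impedances:
  Z1: Z = 1/(jωC) = -j/(ω·C) = 0 - j1.908 Ω
  Z2: Z = jωL = j·6472·0.0361 = 0 + j233.6 Ω
  Z3: Z = jωL = j·6472·0.0215 = 0 + j139.1 Ω
Step 3 — With the output port shorted to ground, the output series arm Z2 runs from the junction to ground; the shunt arm Z3 also runs from the junction to ground. They appear in parallel: Z3 || Z2 = 0 + j87.2 Ω.
Step 4 — Series with input arm Z1: Z_in = Z1 + (Z3 || Z2) = 0 + j85.3 Ω = 85.3∠90.0° Ω.
Step 5 — Power factor: PF = cos(φ) = Re(Z)/|Z| = 0/85.3 = 0.
Step 6 — Type: Im(Z) = 85.3 ⇒ lagging (phase φ = 90.0°).

PF = 0 (lagging, φ = 90.0°)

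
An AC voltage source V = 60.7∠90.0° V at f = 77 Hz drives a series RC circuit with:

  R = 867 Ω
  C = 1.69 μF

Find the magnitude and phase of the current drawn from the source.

Step 1 — Angular frequency: ω = 2π·f = 2π·77 = 483.8 rad/s.
Step 2 — Component impedances:
  R: Z = R = 867 Ω
  C: Z = 1/(jωC) = -j/(ω·C) = 0 - j1223 Ω
Step 3 — Series combination: Z_total = R + C = 867 - j1223 Ω = 1499∠-54.7° Ω.
Step 4 — Source phasor: V = 60.7∠90.0° V = 0 + j60.7 V.
Step 5 — Ohm's law: I = V / Z_total = (0 + j60.7) / (867 - j1223) = -0.03303 + j0.02342 A.
Step 6 — Convert to polar: |I| = 0.04049 A, ∠I = 144.7°.

I = 0.04049∠144.7° A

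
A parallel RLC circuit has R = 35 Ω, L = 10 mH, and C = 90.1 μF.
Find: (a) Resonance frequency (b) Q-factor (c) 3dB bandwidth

Step 1 — Resonance: ω₀ = 1/√(LC) = 1/√(0.01·9.01e-05) = 1054 rad/s.
Step 2 — f₀ = ω₀/(2π) = 167.7 Hz.
Step 3 — Parallel Q: Q = R/(ω₀L) = 35/(1054·0.01) = 3.322.
Step 4 — Bandwidth: Δω = ω₀/Q = 317.1 rad/s; BW = Δω/(2π) = 50.47 Hz.

(a) f₀ = 167.7 Hz  (b) Q = 3.322  (c) BW = 50.47 Hz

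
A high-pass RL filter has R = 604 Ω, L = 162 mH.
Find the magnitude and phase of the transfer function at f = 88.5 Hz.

Step 1 — Angular frequency: ω = 2π·88.5 = 556.1 rad/s.
Step 2 — Transfer function: H(jω) = jωL/(R + jωL).
Step 3 — Numerator jωL = j·90.08; denominator R + jωL = 604 + j90.08.
Step 4 — H = 0.02176 + j0.1459.
Step 5 — Magnitude: |H| = 0.1475 (-16.6 dB); phase: φ = 81.5°.

|H| = 0.1475 (-16.6 dB), φ = 81.5°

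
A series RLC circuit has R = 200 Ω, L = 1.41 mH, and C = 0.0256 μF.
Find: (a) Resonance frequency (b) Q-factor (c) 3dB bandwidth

Step 1 — Resonance: ω₀ = 1/√(LC) = 1/√(0.00141·2.56e-08) = 1.664e+05 rad/s.
Step 2 — f₀ = ω₀/(2π) = 2.649e+04 Hz.
Step 3 — Series Q: Q = ω₀L/R = 1.664e+05·0.00141/200 = 1.173.
Step 4 — Bandwidth: Δω = ω₀/Q = 1.418e+05 rad/s; BW = Δω/(2π) = 2.258e+04 Hz.

(a) f₀ = 2.649e+04 Hz  (b) Q = 1.173  (c) BW = 2.258e+04 Hz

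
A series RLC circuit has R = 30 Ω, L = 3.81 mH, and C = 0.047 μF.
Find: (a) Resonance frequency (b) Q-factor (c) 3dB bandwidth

Step 1 — Resonance: ω₀ = 1/√(LC) = 1/√(0.00381·4.7e-08) = 7.473e+04 rad/s.
Step 2 — f₀ = ω₀/(2π) = 1.189e+04 Hz.
Step 3 — Series Q: Q = ω₀L/R = 7.473e+04·0.00381/30 = 9.491.
Step 4 — Bandwidth: Δω = ω₀/Q = 7874 rad/s; BW = Δω/(2π) = 1253 Hz.

(a) f₀ = 1.189e+04 Hz  (b) Q = 9.491  (c) BW = 1253 Hz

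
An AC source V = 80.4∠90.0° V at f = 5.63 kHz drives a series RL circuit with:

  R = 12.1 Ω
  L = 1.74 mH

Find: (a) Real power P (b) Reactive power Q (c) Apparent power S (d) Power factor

Step 1 — Angular frequency: ω = 2π·f = 2π·5630 = 3.537e+04 rad/s.
Step 2 — Component impedances:
  R: Z = R = 12.1 Ω
  L: Z = jωL = j·3.537e+04·0.00174 = 0 + j61.55 Ω
Step 3 — Series combination: Z_total = R + L = 12.1 + j61.55 Ω = 62.73∠78.9° Ω.
Step 4 — Source phasor: V = 80.4∠90.0° V = 0 + j80.4 V.
Step 5 — Current: I = V / Z = 1.258 + j0.2472 A = 1.282∠11.1° A.
Step 6 — Complex power: S = V·I* = 19.88 + j101.1 VA.
Step 7 — Real power: P = Re(S) = 19.88 W.
Step 8 — Reactive power: Q = Im(S) = 101.1 VAR.
Step 9 — Apparent power: |S| = 103 VA.
Step 10 — Power factor: PF = P/|S| = 0.1929 (lagging).

(a) P = 19.88 W  (b) Q = 101.1 VAR  (c) S = 103 VA  (d) PF = 0.1929 (lagging)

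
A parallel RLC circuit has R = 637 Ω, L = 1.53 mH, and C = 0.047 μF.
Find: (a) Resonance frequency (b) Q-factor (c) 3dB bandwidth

Step 1 — Resonance: ω₀ = 1/√(LC) = 1/√(0.00153·4.7e-08) = 1.179e+05 rad/s.
Step 2 — f₀ = ω₀/(2π) = 1.877e+04 Hz.
Step 3 — Parallel Q: Q = R/(ω₀L) = 637/(1.179e+05·0.00153) = 3.531.
Step 4 — Bandwidth: Δω = ω₀/Q = 3.34e+04 rad/s; BW = Δω/(2π) = 5316 Hz.

(a) f₀ = 1.877e+04 Hz  (b) Q = 3.531  (c) BW = 5316 Hz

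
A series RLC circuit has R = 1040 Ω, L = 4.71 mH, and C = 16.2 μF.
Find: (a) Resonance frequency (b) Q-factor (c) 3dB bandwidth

Step 1 — Resonance: ω₀ = 1/√(LC) = 1/√(0.00471·1.62e-05) = 3620 rad/s.
Step 2 — f₀ = ω₀/(2π) = 576.2 Hz.
Step 3 — Series Q: Q = ω₀L/R = 3620·0.00471/1040 = 0.0164.
Step 4 — Bandwidth: Δω = ω₀/Q = 2.208e+05 rad/s; BW = Δω/(2π) = 3.514e+04 Hz.

(a) f₀ = 576.2 Hz  (b) Q = 0.0164  (c) BW = 3.514e+04 Hz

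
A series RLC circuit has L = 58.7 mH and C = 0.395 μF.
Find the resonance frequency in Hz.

Step 1 — Resonance condition Im(Z)=0 gives ω₀ = 1/√(LC).
Step 2 — ω₀ = 1/√(0.0587·3.95e-07) = 6567 rad/s.
Step 3 — f₀ = ω₀/(2π) = 1045 Hz.

f₀ = 1045 Hz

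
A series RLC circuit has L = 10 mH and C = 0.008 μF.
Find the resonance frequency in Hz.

Step 1 — Resonance condition Im(Z)=0 gives ω₀ = 1/√(LC).
Step 2 — ω₀ = 1/√(0.01·8e-09) = 1.118e+05 rad/s.
Step 3 — f₀ = ω₀/(2π) = 1.779e+04 Hz.

f₀ = 1.779e+04 Hz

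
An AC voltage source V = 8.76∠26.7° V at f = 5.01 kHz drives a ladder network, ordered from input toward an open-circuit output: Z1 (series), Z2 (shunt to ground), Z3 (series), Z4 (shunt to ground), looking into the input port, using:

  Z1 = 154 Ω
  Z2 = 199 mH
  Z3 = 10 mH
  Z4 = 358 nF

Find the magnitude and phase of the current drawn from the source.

Step 1 — Angular frequency: ω = 2π·f = 2π·5010 = 3.148e+04 rad/s.
Step 2 — Component impedances:
  Z1: Z = R = 154 Ω
  Z2: Z = jωL = j·3.148e+04·0.199 = 0 + j6264 Ω
  Z3: Z = jωL = j·3.148e+04·0.01 = 0 + j314.8 Ω
  Z4: Z = 1/(jωC) = -j/(ω·C) = 0 - j88.74 Ω
Step 3 — Ladder network (open output): work backward from the far end, alternating series and parallel combinations. Z_in = 154 + j218.2 Ω = 267.1∠54.8° Ω.
Step 4 — Source phasor: V = 8.76∠26.7° V = 7.826 + j3.936 V.
Step 5 — Ohm's law: I = V / Z_total = (7.826 + j3.936) / (154 + j218.2) = 0.02894 - j0.01544 A.
Step 6 — Convert to polar: |I| = 0.0328 A, ∠I = -28.1°.

I = 0.0328∠-28.1° A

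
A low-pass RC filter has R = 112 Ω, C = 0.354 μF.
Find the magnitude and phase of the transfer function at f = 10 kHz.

Step 1 — Angular frequency: ω = 2π·1e+04 = 6.283e+04 rad/s.
Step 2 — Transfer function: H(jω) = 1/(1 + jωRC).
Step 3 — Denominator: 1 + jωRC = 1 + j·6.283e+04·112·3.54e-07 = 1 + j2.491.
Step 4 — H = 0.1388 - j0.3457.
Step 5 — Magnitude: |H| = 0.3725 (-8.6 dB); phase: φ = -68.1°.

|H| = 0.3725 (-8.6 dB), φ = -68.1°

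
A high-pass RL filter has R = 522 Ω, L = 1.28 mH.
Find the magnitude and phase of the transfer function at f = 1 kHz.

Step 1 — Angular frequency: ω = 2π·1000 = 6283 rad/s.
Step 2 — Transfer function: H(jω) = jωL/(R + jωL).
Step 3 — Numerator jωL = j·8.042; denominator R + jωL = 522 + j8.042.
Step 4 — H = 0.0002373 + j0.0154.
Step 5 — Magnitude: |H| = 0.01541 (-36.2 dB); phase: φ = 89.1°.

|H| = 0.01541 (-36.2 dB), φ = 89.1°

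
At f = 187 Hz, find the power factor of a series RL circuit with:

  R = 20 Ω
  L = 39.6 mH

Step 1 — Angular frequency: ω = 2π·f = 2π·187 = 1175 rad/s.
Step 2 — Component impedances:
  R: Z = R = 20 Ω
  L: Z = jωL = j·1175·0.0396 = 0 + j46.53 Ω
Step 3 — Series combination: Z_total = R + L = 20 + j46.53 Ω = 50.64∠66.7° Ω.
Step 4 — Power factor: PF = cos(φ) = Re(Z)/|Z| = 20/50.64 = 0.3949.
Step 5 — Type: Im(Z) = 46.53 ⇒ lagging (phase φ = 66.7°).

PF = 0.3949 (lagging, φ = 66.7°)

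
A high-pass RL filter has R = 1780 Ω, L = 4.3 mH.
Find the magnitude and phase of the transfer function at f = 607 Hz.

Step 1 — Angular frequency: ω = 2π·607 = 3814 rad/s.
Step 2 — Transfer function: H(jω) = jωL/(R + jωL).
Step 3 — Numerator jωL = j·16.4; denominator R + jωL = 1780 + j16.4.
Step 4 — H = 8.488e-05 + j0.009213.
Step 5 — Magnitude: |H| = 0.009213 (-40.7 dB); phase: φ = 89.5°.

|H| = 0.009213 (-40.7 dB), φ = 89.5°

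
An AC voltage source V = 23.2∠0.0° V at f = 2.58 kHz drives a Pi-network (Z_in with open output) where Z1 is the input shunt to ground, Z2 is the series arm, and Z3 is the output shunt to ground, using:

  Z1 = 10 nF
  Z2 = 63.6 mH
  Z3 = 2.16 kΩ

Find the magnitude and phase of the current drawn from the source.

Step 1 — Angular frequency: ω = 2π·f = 2π·2580 = 1.621e+04 rad/s.
Step 2 — Component impedances:
  Z1: Z = 1/(jωC) = -j/(ω·C) = 0 - j6169 Ω
  Z2: Z = jωL = j·1.621e+04·0.0636 = 0 + j1031 Ω
  Z3: Z = R = 2160 Ω
Step 3 — With open output, the series arm Z2 and the output shunt Z3 appear in series to ground: Z2 + Z3 = 2160 + j1031 Ω.
Step 4 — Parallel with input shunt Z1: Z_in = Z1 || (Z2 + Z3) = 2646 + j125.4 Ω = 2649∠2.7° Ω.
Step 5 — Source phasor: V = 23.2∠0.0° V = 23.2 V.
Step 6 — Ohm's law: I = V / Z_total = (23.2) / (2646 + j125.4) = 0.008748 - j0.0004146 A.
Step 7 — Convert to polar: |I| = 0.008758 A, ∠I = -2.7°.

I = 0.008758∠-2.7° A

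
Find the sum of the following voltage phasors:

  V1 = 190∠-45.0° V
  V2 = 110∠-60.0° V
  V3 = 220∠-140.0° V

Step 1 — Convert each phasor to rectangular form:
  V1 = 190·(cos(-45.0°) + j·sin(-45.0°)) = 134.4 - j134.4 V
  V2 = 110·(cos(-60.0°) + j·sin(-60.0°)) = 55 - j95.26 V
  V3 = 220·(cos(-140.0°) + j·sin(-140.0°)) = -168.5 - j141.4 V
Step 2 — Sum components: V_total = 20.82 - j371 V.
Step 3 — Convert to polar: |V_total| = 371.6 V, ∠V_total = -86.8°.

V_total = 371.6∠-86.8° V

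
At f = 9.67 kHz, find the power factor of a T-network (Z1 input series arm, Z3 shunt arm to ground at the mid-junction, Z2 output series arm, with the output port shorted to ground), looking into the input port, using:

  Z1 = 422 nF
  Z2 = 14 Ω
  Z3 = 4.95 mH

Step 1 — Angular frequency: ω = 2π·f = 2π·9670 = 6.076e+04 rad/s.
Step 2 — Component impedances:
  Z1: Z = 1/(jωC) = -j/(ω·C) = 0 - j39 Ω
  Z2: Z = R = 14 Ω
  Z3: Z = jωL = j·6.076e+04·0.00495 = 0 + j300.8 Ω
Step 3 — With the output port shorted to ground, the output series arm Z2 runs from the junction to ground; the shunt arm Z3 also runs from the junction to ground. They appear in parallel: Z3 || Z2 = 13.97 + j0.6503 Ω.
Step 4 — Series with input arm Z1: Z_in = Z1 + (Z3 || Z2) = 13.97 - j38.35 Ω = 40.82∠-70.0° Ω.
Step 5 — Power factor: PF = cos(φ) = Re(Z)/|Z| = 13.97/40.816 = 0.3423.
Step 6 — Type: Im(Z) = -38.35 ⇒ leading (phase φ = -70.0°).

PF = 0.3423 (leading, φ = -70.0°)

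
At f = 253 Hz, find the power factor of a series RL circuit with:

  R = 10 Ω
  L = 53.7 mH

Step 1 — Angular frequency: ω = 2π·f = 2π·253 = 1590 rad/s.
Step 2 — Component impedances:
  R: Z = R = 10 Ω
  L: Z = jωL = j·1590·0.0537 = 0 + j85.36 Ω
Step 3 — Series combination: Z_total = R + L = 10 + j85.36 Ω = 85.95∠83.3° Ω.
Step 4 — Power factor: PF = cos(φ) = Re(Z)/|Z| = 10/85.95 = 0.1163.
Step 5 — Type: Im(Z) = 85.36 ⇒ lagging (phase φ = 83.3°).

PF = 0.1163 (lagging, φ = 83.3°)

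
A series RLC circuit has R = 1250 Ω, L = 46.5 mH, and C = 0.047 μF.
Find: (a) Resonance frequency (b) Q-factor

Step 1 — Resonance condition Im(Z)=0 gives ω₀ = 1/√(LC).
Step 2 — ω₀ = 1/√(0.0465·4.7e-08) = 2.139e+04 rad/s.
Step 3 — f₀ = ω₀/(2π) = 3404 Hz.
Step 4 — Series Q: Q = ω₀L/R = 2.139e+04·0.0465/1250 = 0.7957.

(a) f₀ = 3404 Hz  (b) Q = 0.7957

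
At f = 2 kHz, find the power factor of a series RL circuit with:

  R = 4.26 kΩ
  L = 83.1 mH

Step 1 — Angular frequency: ω = 2π·f = 2π·2000 = 1.257e+04 rad/s.
Step 2 — Component impedances:
  R: Z = R = 4260 Ω
  L: Z = jωL = j·1.257e+04·0.0831 = 0 + j1044 Ω
Step 3 — Series combination: Z_total = R + L = 4260 + j1044 Ω = 4386∠13.8° Ω.
Step 4 — Power factor: PF = cos(φ) = Re(Z)/|Z| = 4260/4386.12 = 0.9712.
Step 5 — Type: Im(Z) = 1044 ⇒ lagging (phase φ = 13.8°).

PF = 0.9712 (lagging, φ = 13.8°)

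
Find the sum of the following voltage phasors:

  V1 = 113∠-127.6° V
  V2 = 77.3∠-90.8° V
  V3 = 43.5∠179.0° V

Step 1 — Convert each phasor to rectangular form:
  V1 = 113·(cos(-127.6°) + j·sin(-127.6°)) = -68.95 - j89.53 V
  V2 = 77.3·(cos(-90.8°) + j·sin(-90.8°)) = -1.079 - j77.29 V
  V3 = 43.5·(cos(179.0°) + j·sin(179.0°)) = -43.49 + j0.7592 V
Step 2 — Sum components: V_total = -113.5 - j166.1 V.
Step 3 — Convert to polar: |V_total| = 201.2 V, ∠V_total = -124.4°.

V_total = 201.2∠-124.4° V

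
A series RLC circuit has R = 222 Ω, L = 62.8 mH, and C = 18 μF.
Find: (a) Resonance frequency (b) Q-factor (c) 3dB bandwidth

Step 1 — Resonance condition Im(Z)=0 gives ω₀ = 1/√(LC).
Step 2 — ω₀ = 1/√(0.0628·1.8e-05) = 940.6 rad/s.
Step 3 — f₀ = ω₀/(2π) = 149.7 Hz.
Step 4 — Series Q: Q = ω₀L/R = 940.6·0.0628/222 = 0.2661.
Step 5 — 3dB bandwidth: Δω = ω₀/Q = 3535 rad/s; BW = Δω/(2π) = 562.6 Hz.

(a) f₀ = 149.7 Hz  (b) Q = 0.2661  (c) BW = 562.6 Hz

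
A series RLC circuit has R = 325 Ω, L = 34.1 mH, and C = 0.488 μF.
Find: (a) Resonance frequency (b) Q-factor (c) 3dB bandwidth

Step 1 — Resonance: ω₀ = 1/√(LC) = 1/√(0.0341·4.88e-07) = 7752 rad/s.
Step 2 — f₀ = ω₀/(2π) = 1234 Hz.
Step 3 — Series Q: Q = ω₀L/R = 7752·0.0341/325 = 0.8134.
Step 4 — Bandwidth: Δω = ω₀/Q = 9531 rad/s; BW = Δω/(2π) = 1517 Hz.

(a) f₀ = 1234 Hz  (b) Q = 0.8134  (c) BW = 1517 Hz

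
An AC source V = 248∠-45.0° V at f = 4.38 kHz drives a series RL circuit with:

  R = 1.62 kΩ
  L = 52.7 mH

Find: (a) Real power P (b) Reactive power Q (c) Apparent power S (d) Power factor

Step 1 — Angular frequency: ω = 2π·f = 2π·4380 = 2.752e+04 rad/s.
Step 2 — Component impedances:
  R: Z = R = 1620 Ω
  L: Z = jωL = j·2.752e+04·0.0527 = 0 + j1450 Ω
Step 3 — Series combination: Z_total = R + L = 1620 + j1450 Ω = 2174∠41.8° Ω.
Step 4 — Source phasor: V = 248∠-45.0° V = 175.4 - j175.4 V.
Step 5 — Current: I = V / Z = 0.006294 - j0.1139 A = 0.1141∠-86.8° A.
Step 6 — Complex power: S = V·I* = 21.07 + j18.87 VA.
Step 7 — Real power: P = Re(S) = 21.07 W.
Step 8 — Reactive power: Q = Im(S) = 18.87 VAR.
Step 9 — Apparent power: |S| = 28.29 VA.
Step 10 — Power factor: PF = P/|S| = 0.745 (lagging).

(a) P = 21.07 W  (b) Q = 18.87 VAR  (c) S = 28.29 VA  (d) PF = 0.745 (lagging)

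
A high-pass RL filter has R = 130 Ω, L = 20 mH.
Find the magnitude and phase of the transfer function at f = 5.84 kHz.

Step 1 — Angular frequency: ω = 2π·5840 = 3.669e+04 rad/s.
Step 2 — Transfer function: H(jω) = jωL/(R + jωL).
Step 3 — Numerator jωL = j·733.9; denominator R + jωL = 130 + j733.9.
Step 4 — H = 0.9696 + j0.1718.
Step 5 — Magnitude: |H| = 0.9847 (-0.1 dB); phase: φ = 10.0°.

|H| = 0.9847 (-0.1 dB), φ = 10.0°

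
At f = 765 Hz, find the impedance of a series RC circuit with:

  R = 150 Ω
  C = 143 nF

Step 1 — Angular frequency: ω = 2π·f = 2π·765 = 4807 rad/s.
Step 2 — Component impedances:
  R: Z = R = 150 Ω
  C: Z = 1/(jωC) = -j/(ω·C) = 0 - j1455 Ω
Step 3 — Series combination: Z_total = R + C = 150 - j1455 Ω = 1463∠-84.1° Ω.

Z = 150 - j1455 Ω = 1463∠-84.1° Ω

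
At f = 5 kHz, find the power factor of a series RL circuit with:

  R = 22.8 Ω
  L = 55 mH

Step 1 — Angular frequency: ω = 2π·f = 2π·5000 = 3.142e+04 rad/s.
Step 2 — Component impedances:
  R: Z = R = 22.8 Ω
  L: Z = jωL = j·3.142e+04·0.055 = 0 + j1728 Ω
Step 3 — Series combination: Z_total = R + L = 22.8 + j1728 Ω = 1728∠89.2° Ω.
Step 4 — Power factor: PF = cos(φ) = Re(Z)/|Z| = 22.8/1728 = 0.01319.
Step 5 — Type: Im(Z) = 1728 ⇒ lagging (phase φ = 89.2°).

PF = 0.01319 (lagging, φ = 89.2°)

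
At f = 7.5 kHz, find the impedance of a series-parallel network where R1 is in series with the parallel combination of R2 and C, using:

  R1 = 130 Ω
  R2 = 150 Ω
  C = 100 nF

Step 1 — Angular frequency: ω = 2π·f = 2π·7500 = 4.712e+04 rad/s.
Step 2 — Component impedances:
  R1: Z = R = 130 Ω
  R2: Z = R = 150 Ω
  C: Z = 1/(jωC) = -j/(ω·C) = 0 - j212.2 Ω
Step 3 — Parallel branch: R2 || C = 1/(1/R2 + 1/C) = 100 - j70.7 Ω.
Step 4 — Series with R1: Z_total = R1 + (R2 || C) = 230 - j70.7 Ω = 240.6∠-17.1° Ω.

Z = 230 - j70.7 Ω = 240.6∠-17.1° Ω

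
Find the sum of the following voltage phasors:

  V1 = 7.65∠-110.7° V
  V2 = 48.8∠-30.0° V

Step 1 — Convert each phasor to rectangular form:
  V1 = 7.65·(cos(-110.7°) + j·sin(-110.7°)) = -2.704 - j7.156 V
  V2 = 48.8·(cos(-30.0°) + j·sin(-30.0°)) = 42.26 - j24.4 V
Step 2 — Sum components: V_total = 39.56 - j31.56 V.
Step 3 — Convert to polar: |V_total| = 50.6 V, ∠V_total = -38.6°.

V_total = 50.6∠-38.6° V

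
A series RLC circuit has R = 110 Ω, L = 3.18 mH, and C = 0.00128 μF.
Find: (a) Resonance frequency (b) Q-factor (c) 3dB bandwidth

Step 1 — Resonance condition Im(Z)=0 gives ω₀ = 1/√(LC).
Step 2 — ω₀ = 1/√(0.00318·1.28e-09) = 4.957e+05 rad/s.
Step 3 — f₀ = ω₀/(2π) = 7.889e+04 Hz.
Step 4 — Series Q: Q = ω₀L/R = 4.957e+05·0.00318/110 = 14.33.
Step 5 — 3dB bandwidth: Δω = ω₀/Q = 3.459e+04 rad/s; BW = Δω/(2π) = 5505 Hz.

(a) f₀ = 7.889e+04 Hz  (b) Q = 14.33  (c) BW = 5505 Hz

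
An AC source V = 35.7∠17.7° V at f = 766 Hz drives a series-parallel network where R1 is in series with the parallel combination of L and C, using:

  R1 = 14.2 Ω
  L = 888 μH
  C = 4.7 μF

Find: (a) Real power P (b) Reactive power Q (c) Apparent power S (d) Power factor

Step 1 — Angular frequency: ω = 2π·f = 2π·766 = 4813 rad/s.
Step 2 — Component impedances:
  R1: Z = R = 14.2 Ω
  L: Z = jωL = j·4813·0.000888 = 0 + j4.274 Ω
  C: Z = 1/(jωC) = -j/(ω·C) = 0 - j44.21 Ω
Step 3 — Parallel branch: L || C = 1/(1/L + 1/C) = 0 + j4.731 Ω.
Step 4 — Series with R1: Z_total = R1 + (L || C) = 14.2 + j4.731 Ω = 14.97∠18.4° Ω.
Step 5 — Source phasor: V = 35.7∠17.7° V = 34.01 + j10.85 V.
Step 6 — Current: I = V / Z = 2.385 - j0.03028 A = 2.385∠-0.7° A.
Step 7 — Complex power: S = V·I* = 80.78 + j26.92 VA.
Step 8 — Real power: P = Re(S) = 80.78 W.
Step 9 — Reactive power: Q = Im(S) = 26.92 VAR.
Step 10 — Apparent power: |S| = 85.15 VA.
Step 11 — Power factor: PF = P/|S| = 0.9487 (lagging).

(a) P = 80.78 W  (b) Q = 26.92 VAR  (c) S = 85.15 VA  (d) PF = 0.9487 (lagging)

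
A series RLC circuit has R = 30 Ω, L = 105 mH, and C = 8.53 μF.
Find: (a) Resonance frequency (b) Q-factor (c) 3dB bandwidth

Step 1 — Resonance: ω₀ = 1/√(LC) = 1/√(0.105·8.53e-06) = 1057 rad/s.
Step 2 — f₀ = ω₀/(2π) = 168.2 Hz.
Step 3 — Series Q: Q = ω₀L/R = 1057·0.105/30 = 3.698.
Step 4 — Bandwidth: Δω = ω₀/Q = 285.7 rad/s; BW = Δω/(2π) = 45.47 Hz.

(a) f₀ = 168.2 Hz  (b) Q = 3.698  (c) BW = 45.47 Hz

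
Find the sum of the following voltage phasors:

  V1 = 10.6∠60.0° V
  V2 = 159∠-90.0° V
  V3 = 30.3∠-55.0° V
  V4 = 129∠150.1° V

Step 1 — Convert each phasor to rectangular form:
  V1 = 10.6·(cos(60.0°) + j·sin(60.0°)) = 5.3 + j9.18 V
  V2 = 159·(cos(-90.0°) + j·sin(-90.0°)) = 0 - j159 V
  V3 = 30.3·(cos(-55.0°) + j·sin(-55.0°)) = 17.38 - j24.82 V
  V4 = 129·(cos(150.1°) + j·sin(150.1°)) = -111.8 + j64.3 V
Step 2 — Sum components: V_total = -89.15 - j110.3 V.
Step 3 — Convert to polar: |V_total| = 141.9 V, ∠V_total = -128.9°.

V_total = 141.9∠-128.9° V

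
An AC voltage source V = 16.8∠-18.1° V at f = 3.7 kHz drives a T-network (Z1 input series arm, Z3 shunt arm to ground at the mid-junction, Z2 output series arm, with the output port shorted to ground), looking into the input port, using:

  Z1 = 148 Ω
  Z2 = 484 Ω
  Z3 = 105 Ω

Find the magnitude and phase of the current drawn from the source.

Step 1 — Angular frequency: ω = 2π·f = 2π·3700 = 2.325e+04 rad/s.
Step 2 — Component impedances:
  Z1: Z = R = 148 Ω
  Z2: Z = R = 484 Ω
  Z3: Z = R = 105 Ω
Step 3 — With the output port shorted to ground, the output series arm Z2 runs from the junction to ground; the shunt arm Z3 also runs from the junction to ground. They appear in parallel: Z3 || Z2 = 86.28 Ω.
Step 4 — Series with input arm Z1: Z_in = Z1 + (Z3 || Z2) = 234.3 Ω = 234.3∠0.0° Ω.
Step 5 — Source phasor: V = 16.8∠-18.1° V = 15.97 - j5.219 V.
Step 6 — Ohm's law: I = V / Z_total = (15.97 - j5.219) / (234.3) = 0.06816 - j0.02228 A.
Step 7 — Convert to polar: |I| = 0.07171 A, ∠I = -18.1°.

I = 0.07171∠-18.1° A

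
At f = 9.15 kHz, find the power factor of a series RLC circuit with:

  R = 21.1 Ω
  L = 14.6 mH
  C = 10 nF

Step 1 — Angular frequency: ω = 2π·f = 2π·9150 = 5.749e+04 rad/s.
Step 2 — Component impedances:
  R: Z = R = 21.1 Ω
  L: Z = jωL = j·5.749e+04·0.0146 = 0 + j839.4 Ω
  C: Z = 1/(jωC) = -j/(ω·C) = 0 - j1739 Ω
Step 3 — Series combination: Z_total = R + L + C = 21.1 - j900 Ω = 900.3∠-88.7° Ω.
Step 4 — Power factor: PF = cos(φ) = Re(Z)/|Z| = 21.1/900.3 = 0.02344.
Step 5 — Type: Im(Z) = -900 ⇒ leading (phase φ = -88.7°).

PF = 0.02344 (leading, φ = -88.7°)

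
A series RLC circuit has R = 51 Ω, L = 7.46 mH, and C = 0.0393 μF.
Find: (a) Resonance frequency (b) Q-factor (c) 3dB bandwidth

Step 1 — Resonance condition Im(Z)=0 gives ω₀ = 1/√(LC).
Step 2 — ω₀ = 1/√(0.00746·3.93e-08) = 5.84e+04 rad/s.
Step 3 — f₀ = ω₀/(2π) = 9295 Hz.
Step 4 — Series Q: Q = ω₀L/R = 5.84e+04·0.00746/51 = 8.543.
Step 5 — 3dB bandwidth: Δω = ω₀/Q = 6836 rad/s; BW = Δω/(2π) = 1088 Hz.

(a) f₀ = 9295 Hz  (b) Q = 8.543  (c) BW = 1088 Hz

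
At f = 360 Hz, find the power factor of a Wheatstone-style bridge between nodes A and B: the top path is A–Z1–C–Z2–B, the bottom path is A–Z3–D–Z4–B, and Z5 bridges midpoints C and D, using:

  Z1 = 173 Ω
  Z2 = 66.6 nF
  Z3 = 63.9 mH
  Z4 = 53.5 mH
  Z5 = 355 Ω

Step 1 — Angular frequency: ω = 2π·f = 2π·360 = 2262 rad/s.
Step 2 — Component impedances:
  Z1: Z = R = 173 Ω
  Z2: Z = 1/(jωC) = -j/(ω·C) = 0 - j6638 Ω
  Z3: Z = jωL = j·2262·0.0639 = 0 + j144.5 Ω
  Z4: Z = jωL = j·2262·0.0535 = 0 + j121 Ω
  Z5: Z = R = 355 Ω
Step 3 — Bridge requires nodal analysis (the Z5 bridge couples midpoints C and D, so the two paths cannot be reduced to a simple series/parallel combination). Setting node B to ground and injecting 1 A at node A, the 3-node admittance system at A, C, D solves to V_A = Z_AB = 38.57 + j262.3 Ω = 265.1∠81.6° Ω.
Step 4 — Power factor: PF = cos(φ) = Re(Z)/|Z| = 38.57/265.1 = 0.1455.
Step 5 — Type: Im(Z) = 262.3 ⇒ lagging (phase φ = 81.6°).

PF = 0.1455 (lagging, φ = 81.6°)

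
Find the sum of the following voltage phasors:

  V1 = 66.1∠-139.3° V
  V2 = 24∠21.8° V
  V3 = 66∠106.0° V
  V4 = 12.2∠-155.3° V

Step 1 — Convert each phasor to rectangular form:
  V1 = 66.1·(cos(-139.3°) + j·sin(-139.3°)) = -50.11 - j43.1 V
  V2 = 24·(cos(21.8°) + j·sin(21.8°)) = 22.28 + j8.913 V
  V3 = 66·(cos(106.0°) + j·sin(106.0°)) = -18.19 + j63.44 V
  V4 = 12.2·(cos(-155.3°) + j·sin(-155.3°)) = -11.08 - j5.098 V
Step 2 — Sum components: V_total = -57.1 + j24.15 V.
Step 3 — Convert to polar: |V_total| = 62 V, ∠V_total = 157.1°.

V_total = 62∠157.1° V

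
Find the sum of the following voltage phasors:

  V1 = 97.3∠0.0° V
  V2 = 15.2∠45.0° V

Step 1 — Convert each phasor to rectangular form:
  V1 = 97.3·(cos(0.0°) + j·sin(0.0°)) = 97.3 V
  V2 = 15.2·(cos(45.0°) + j·sin(45.0°)) = 10.75 + j10.75 V
Step 2 — Sum components: V_total = 108 + j10.75 V.
Step 3 — Convert to polar: |V_total| = 108.6 V, ∠V_total = 5.7°.

V_total = 108.6∠5.7° V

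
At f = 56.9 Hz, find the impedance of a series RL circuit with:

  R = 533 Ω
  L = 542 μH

Step 1 — Angular frequency: ω = 2π·f = 2π·56.9 = 357.5 rad/s.
Step 2 — Component impedances:
  R: Z = R = 533 Ω
  L: Z = jωL = j·357.5·0.000542 = 0 + j0.1938 Ω
Step 3 — Series combination: Z_total = R + L = 533 + j0.1938 Ω = 533∠0.0° Ω.

Z = 533 + j0.1938 Ω = 533∠0.0° Ω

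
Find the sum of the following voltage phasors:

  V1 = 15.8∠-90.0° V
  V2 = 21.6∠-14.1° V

Step 1 — Convert each phasor to rectangular form:
  V1 = 15.8·(cos(-90.0°) + j·sin(-90.0°)) = 0 - j15.8 V
  V2 = 21.6·(cos(-14.1°) + j·sin(-14.1°)) = 20.95 - j5.262 V
Step 2 — Sum components: V_total = 20.95 - j21.06 V.
Step 3 — Convert to polar: |V_total| = 29.71 V, ∠V_total = -45.2°.

V_total = 29.71∠-45.2° V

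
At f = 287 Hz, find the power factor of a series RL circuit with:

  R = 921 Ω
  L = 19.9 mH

Step 1 — Angular frequency: ω = 2π·f = 2π·287 = 1803 rad/s.
Step 2 — Component impedances:
  R: Z = R = 921 Ω
  L: Z = jωL = j·1803·0.0199 = 0 + j35.89 Ω
Step 3 — Series combination: Z_total = R + L = 921 + j35.89 Ω = 921.7∠2.2° Ω.
Step 4 — Power factor: PF = cos(φ) = Re(Z)/|Z| = 921/921.7 = 0.9992.
Step 5 — Type: Im(Z) = 35.89 ⇒ lagging (phase φ = 2.2°).

PF = 0.9992 (lagging, φ = 2.2°)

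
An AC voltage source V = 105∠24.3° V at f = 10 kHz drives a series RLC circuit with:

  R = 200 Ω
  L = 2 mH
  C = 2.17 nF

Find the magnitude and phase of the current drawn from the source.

Step 1 — Angular frequency: ω = 2π·f = 2π·1e+04 = 6.283e+04 rad/s.
Step 2 — Component impedances:
  R: Z = R = 200 Ω
  L: Z = jωL = j·6.283e+04·0.002 = 0 + j125.7 Ω
  C: Z = 1/(jωC) = -j/(ω·C) = 0 - j7334 Ω
Step 3 — Series combination: Z_total = R + L + C = 200 - j7209 Ω = 7211∠-88.4° Ω.
Step 4 — Source phasor: V = 105∠24.3° V = 95.7 + j43.21 V.
Step 5 — Ohm's law: I = V / Z_total = (95.7 + j43.21) / (200 - j7209) = -0.005621 + j0.01343 A.
Step 6 — Convert to polar: |I| = 0.01456 A, ∠I = 112.7°.

I = 0.01456∠112.7° A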